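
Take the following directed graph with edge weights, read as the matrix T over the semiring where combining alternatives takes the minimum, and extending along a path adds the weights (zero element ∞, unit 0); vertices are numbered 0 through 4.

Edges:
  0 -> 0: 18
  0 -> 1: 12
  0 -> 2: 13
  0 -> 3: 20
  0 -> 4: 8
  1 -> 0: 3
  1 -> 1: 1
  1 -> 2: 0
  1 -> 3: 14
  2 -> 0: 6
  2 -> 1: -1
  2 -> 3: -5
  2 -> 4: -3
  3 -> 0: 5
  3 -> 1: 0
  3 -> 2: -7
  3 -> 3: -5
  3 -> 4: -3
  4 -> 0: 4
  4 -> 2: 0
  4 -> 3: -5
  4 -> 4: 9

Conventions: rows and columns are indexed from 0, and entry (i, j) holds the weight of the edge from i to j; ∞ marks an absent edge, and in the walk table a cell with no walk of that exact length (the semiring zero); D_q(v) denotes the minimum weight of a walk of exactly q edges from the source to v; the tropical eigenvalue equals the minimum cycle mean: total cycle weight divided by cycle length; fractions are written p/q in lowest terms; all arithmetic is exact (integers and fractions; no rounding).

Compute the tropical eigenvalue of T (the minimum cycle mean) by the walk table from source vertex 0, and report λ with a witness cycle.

q=0: [0, ∞, ∞, ∞, ∞]
q=1: [18, 12, 13, 20, 8]
q=2: [12, 12, 8, 3, 10]
q=3: [8, 3, -4, -2, 0]
q=4: [2, -5, -9, -9, -7]
q=5: [-4, -10, -16, -14, -12]
Optimal cycle mean attained by: cycle 2->3->2, total (-5) + (-7), length 2.
Answer: λ = -6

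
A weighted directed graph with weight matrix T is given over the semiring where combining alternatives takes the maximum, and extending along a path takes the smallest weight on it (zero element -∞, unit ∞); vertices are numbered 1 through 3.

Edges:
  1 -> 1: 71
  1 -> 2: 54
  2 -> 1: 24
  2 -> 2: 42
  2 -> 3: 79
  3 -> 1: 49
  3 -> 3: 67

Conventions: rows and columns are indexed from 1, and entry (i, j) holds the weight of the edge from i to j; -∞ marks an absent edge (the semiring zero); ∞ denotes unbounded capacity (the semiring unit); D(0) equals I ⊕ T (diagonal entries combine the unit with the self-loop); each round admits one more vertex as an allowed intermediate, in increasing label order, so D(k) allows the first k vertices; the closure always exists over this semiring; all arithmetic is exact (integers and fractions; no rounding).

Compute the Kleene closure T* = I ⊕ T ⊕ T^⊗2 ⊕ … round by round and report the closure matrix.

D(0):
  [∞, 54, -∞]
  [24, ∞, 79]
  [49, -∞, ∞]
D(1):
  [∞, 54, -∞]
  [24, ∞, 79]
  [49, 49, ∞]
D(2):
  [∞, 54, 54]
  [24, ∞, 79]
  [49, 49, ∞]
D(3):
  [∞, 54, 54]
  [49, ∞, 79]
  [49, 49, ∞]
Answer: T* = [[∞, 54, 54], [49, ∞, 79], [49, 49, ∞]]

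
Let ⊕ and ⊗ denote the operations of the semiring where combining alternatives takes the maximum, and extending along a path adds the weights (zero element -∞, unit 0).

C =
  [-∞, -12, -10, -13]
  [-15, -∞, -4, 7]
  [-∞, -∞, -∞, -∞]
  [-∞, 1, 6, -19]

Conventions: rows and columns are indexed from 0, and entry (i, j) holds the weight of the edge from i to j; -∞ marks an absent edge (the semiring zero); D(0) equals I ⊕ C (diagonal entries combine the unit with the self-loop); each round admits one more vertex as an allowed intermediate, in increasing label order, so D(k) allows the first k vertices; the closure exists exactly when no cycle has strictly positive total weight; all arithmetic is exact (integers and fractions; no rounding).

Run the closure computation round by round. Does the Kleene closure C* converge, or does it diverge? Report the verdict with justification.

D(0):
  [0, -12, -10, -13]
  [-15, 0, -4, 7]
  [-∞, -∞, 0, -∞]
  [-∞, 1, 6, 0]
D(1):
  [0, -12, -10, -13]
  [-15, 0, -4, 7]
  [-∞, -∞, 0, -∞]
  [-∞, 1, 6, 0]
Detection: at round 2, diagonal entry (3, 3) turns strictly positive.
Key observation: the cycle 3->1->3 has total weight 1 + 7, which is strictly positive.
Answer: DIVERGES — positive cycle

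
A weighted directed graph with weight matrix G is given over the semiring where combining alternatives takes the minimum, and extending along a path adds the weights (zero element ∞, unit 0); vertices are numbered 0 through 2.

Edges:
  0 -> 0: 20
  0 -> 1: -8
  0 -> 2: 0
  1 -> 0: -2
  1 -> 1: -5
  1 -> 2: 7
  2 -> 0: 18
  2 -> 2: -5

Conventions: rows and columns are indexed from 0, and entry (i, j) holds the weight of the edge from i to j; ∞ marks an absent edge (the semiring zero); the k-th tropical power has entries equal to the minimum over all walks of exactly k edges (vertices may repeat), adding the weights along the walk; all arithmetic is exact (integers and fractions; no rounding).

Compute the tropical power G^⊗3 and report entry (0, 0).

G^⊗2:
  [-10, -13, -5]
  [-7, -10, -2]
  [13, 10, -10]
G^⊗3:
  [-15, -18, -10]
  [-12, -15, -7]
  [8, 5, -15]
Key observation: the optimum is the walk 0->1->1->0, with weight (-8) + (-5) + (-2) = -15.
Optimal value attained by: walk 0->1->1->0.
Answer: (G^⊗3)[0][0] = -15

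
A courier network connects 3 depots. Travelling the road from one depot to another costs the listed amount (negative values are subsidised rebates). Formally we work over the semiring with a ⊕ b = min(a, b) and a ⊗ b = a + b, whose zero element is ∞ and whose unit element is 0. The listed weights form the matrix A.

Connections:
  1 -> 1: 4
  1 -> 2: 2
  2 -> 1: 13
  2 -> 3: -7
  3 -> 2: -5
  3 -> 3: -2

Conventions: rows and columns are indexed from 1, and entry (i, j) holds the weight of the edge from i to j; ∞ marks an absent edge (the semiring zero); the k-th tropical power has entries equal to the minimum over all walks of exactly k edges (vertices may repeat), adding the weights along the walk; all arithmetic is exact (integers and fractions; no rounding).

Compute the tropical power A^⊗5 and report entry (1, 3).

A^⊗2:
  [8, 6, -5]
  [17, -12, -9]
  [8, -7, -12]
A^⊗3:
  [12, -10, -7]
  [1, -14, -19]
  [6, -17, -14]
A^⊗4:
  [3, -12, -17]
  [-1, -24, -21]
  [-4, -19, -24]
A^⊗5:
  [1, -22, -19]
  [-11, -26, -31]
  [-6, -29, -26]
Key observation: the optimum is the walk 1->2->3->2->3->3, with weight 2 + (-7) + (-5) + (-7) + (-2) = -19.
Optimal value attained by: walk 1->2->3->2->3->3.
Answer: (A^⊗5)[1][3] = -19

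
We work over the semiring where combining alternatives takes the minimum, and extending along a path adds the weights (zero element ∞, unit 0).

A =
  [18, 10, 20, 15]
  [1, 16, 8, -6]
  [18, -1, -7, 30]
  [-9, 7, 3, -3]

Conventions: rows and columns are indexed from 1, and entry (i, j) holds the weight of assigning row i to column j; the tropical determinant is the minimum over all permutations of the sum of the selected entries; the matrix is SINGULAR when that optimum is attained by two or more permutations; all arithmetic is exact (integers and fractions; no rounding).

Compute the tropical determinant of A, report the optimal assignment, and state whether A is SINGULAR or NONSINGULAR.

σ = (1, 2, 3, 4): 18 + 16 + (-7) + (-3) = 24
σ = (1, 2, 4, 3): 18 + 16 + 30 + 3 = 67
σ = (1, 3, 2, 4): 18 + 8 + (-1) + (-3) = 22
σ = (1, 3, 4, 2): 18 + 8 + 30 + 7 = 63
σ = (1, 4, 2, 3): 18 + (-6) + (-1) + 3 = 14
σ = (1, 4, 3, 2): 18 + (-6) + (-7) + 7 = 12
σ = (2, 1, 3, 4): 10 + 1 + (-7) + (-3) = 1
σ = (2, 1, 4, 3): 10 + 1 + 30 + 3 = 44
σ = (2, 3, 1, 4): 10 + 8 + 18 + (-3) = 33
σ = (2, 3, 4, 1): 10 + 8 + 30 + (-9) = 39
σ = (2, 4, 1, 3): 10 + (-6) + 18 + 3 = 25
σ = (2, 4, 3, 1): 10 + (-6) + (-7) + (-9) = -12
σ = (3, 1, 2, 4): 20 + 1 + (-1) + (-3) = 17
σ = (3, 1, 4, 2): 20 + 1 + 30 + 7 = 58
σ = (3, 2, 1, 4): 20 + 16 + 18 + (-3) = 51
σ = (3, 2, 4, 1): 20 + 16 + 30 + (-9) = 57
σ = (3, 4, 1, 2): 20 + (-6) + 18 + 7 = 39
σ = (3, 4, 2, 1): 20 + (-6) + (-1) + (-9) = 4
σ = (4, 1, 2, 3): 15 + 1 + (-1) + 3 = 18
σ = (4, 1, 3, 2): 15 + 1 + (-7) + 7 = 16
σ = (4, 2, 1, 3): 15 + 16 + 18 + 3 = 52
σ = (4, 2, 3, 1): 15 + 16 + (-7) + (-9) = 15
σ = (4, 3, 1, 2): 15 + 8 + 18 + 7 = 48
σ = (4, 3, 2, 1): 15 + 8 + (-1) + (-9) = 13
Optimal value attained by: σ = (2, 4, 3, 1).
Answer: det⊕(A) = -12; verdict: NONSINGULAR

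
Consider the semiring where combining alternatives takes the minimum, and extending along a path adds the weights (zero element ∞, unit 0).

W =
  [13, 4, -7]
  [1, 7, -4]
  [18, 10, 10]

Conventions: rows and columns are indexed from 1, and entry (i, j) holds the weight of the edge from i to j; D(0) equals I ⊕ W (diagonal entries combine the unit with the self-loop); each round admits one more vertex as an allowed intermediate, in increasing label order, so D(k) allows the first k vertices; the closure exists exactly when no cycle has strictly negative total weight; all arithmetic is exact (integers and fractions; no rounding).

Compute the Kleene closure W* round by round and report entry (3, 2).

D(0):
  [0, 4, -7]
  [1, 0, -4]
  [18, 10, 0]
D(1):
  [0, 4, -7]
  [1, 0, -6]
  [18, 10, 0]
D(2):
  [0, 4, -7]
  [1, 0, -6]
  [11, 10, 0]
D(3):
  [0, 3, -7]
  [1, 0, -6]
  [11, 10, 0]
Answer: W*[3][2] = 10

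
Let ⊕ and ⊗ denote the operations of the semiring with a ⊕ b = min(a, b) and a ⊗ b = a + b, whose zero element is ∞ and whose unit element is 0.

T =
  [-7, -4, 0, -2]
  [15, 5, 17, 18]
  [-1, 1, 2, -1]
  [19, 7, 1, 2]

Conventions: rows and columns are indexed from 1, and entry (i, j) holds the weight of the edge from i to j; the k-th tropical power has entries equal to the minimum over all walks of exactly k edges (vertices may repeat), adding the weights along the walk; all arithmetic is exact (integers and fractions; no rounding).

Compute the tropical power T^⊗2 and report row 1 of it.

T^⊗2:
  [-14, -11, -7, -9]
  [8, 10, 15, 13]
  [-8, -5, -1, -3]
  [0, 2, 3, 0]
Answer: row 1 of T^⊗2 = [-14, -11, -7, -9]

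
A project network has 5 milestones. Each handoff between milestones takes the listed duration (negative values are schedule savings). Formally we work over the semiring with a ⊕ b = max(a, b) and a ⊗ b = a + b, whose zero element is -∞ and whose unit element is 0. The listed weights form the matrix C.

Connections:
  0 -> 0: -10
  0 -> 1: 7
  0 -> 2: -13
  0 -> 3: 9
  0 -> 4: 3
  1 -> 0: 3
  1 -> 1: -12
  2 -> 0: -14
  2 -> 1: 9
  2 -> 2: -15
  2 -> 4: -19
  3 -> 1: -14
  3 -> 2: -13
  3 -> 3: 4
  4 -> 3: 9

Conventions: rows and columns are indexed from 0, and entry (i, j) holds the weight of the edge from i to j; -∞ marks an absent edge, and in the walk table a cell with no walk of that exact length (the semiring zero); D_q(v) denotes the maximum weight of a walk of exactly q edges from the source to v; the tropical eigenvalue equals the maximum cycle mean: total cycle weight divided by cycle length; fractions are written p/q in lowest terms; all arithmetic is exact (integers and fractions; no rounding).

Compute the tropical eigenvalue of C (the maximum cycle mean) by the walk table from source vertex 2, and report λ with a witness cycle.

q=0: [-∞, -∞, 0, -∞, -∞]
q=1: [-14, 9, -15, -∞, -19]
q=2: [12, -3, -27, -5, -11]
q=3: [2, 19, -1, 21, 15]
q=4: [22, 9, 8, 25, 5]
q=5: [12, 29, 12, 31, 25]
Optimal cycle mean attained by: cycle 0->1->0, total 7 + 3, length 2.
Answer: λ = 5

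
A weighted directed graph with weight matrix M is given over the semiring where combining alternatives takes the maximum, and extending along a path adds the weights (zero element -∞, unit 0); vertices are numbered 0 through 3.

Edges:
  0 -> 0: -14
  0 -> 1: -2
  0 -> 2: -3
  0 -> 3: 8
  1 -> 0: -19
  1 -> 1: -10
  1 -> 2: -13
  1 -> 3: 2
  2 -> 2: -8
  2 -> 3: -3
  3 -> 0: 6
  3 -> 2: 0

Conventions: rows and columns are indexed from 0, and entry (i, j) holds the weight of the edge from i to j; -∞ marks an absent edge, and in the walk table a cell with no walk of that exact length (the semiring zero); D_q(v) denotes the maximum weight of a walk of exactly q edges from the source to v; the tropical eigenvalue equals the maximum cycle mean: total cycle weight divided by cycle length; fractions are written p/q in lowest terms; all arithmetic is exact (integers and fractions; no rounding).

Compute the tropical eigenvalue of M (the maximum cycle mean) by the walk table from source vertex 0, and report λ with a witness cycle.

q=0: [0, -∞, -∞, -∞]
q=1: [-14, -2, -3, 8]
q=2: [14, -12, 8, 0]
q=3: [6, 12, 11, 22]
q=4: [28, 4, 22, 14]
Optimal cycle mean attained by: cycle 0->3->0, total 8 + 6, length 2.
Answer: λ = 7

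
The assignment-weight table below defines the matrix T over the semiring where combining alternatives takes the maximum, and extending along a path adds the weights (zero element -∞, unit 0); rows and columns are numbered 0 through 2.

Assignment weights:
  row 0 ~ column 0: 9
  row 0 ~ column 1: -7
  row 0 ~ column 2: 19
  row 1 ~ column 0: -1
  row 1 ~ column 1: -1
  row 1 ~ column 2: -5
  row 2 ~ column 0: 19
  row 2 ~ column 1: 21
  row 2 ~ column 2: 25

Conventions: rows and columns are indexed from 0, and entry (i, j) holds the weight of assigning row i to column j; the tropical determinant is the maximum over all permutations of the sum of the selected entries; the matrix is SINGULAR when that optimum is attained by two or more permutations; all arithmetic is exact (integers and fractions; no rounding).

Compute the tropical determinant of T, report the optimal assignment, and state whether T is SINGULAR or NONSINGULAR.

σ = (0, 1, 2): 9 + (-1) + 25 = 33
σ = (0, 2, 1): 9 + (-5) + 21 = 25
σ = (1, 0, 2): (-7) + (-1) + 25 = 17
σ = (1, 2, 0): (-7) + (-5) + 19 = 7
σ = (2, 0, 1): 19 + (-1) + 21 = 39
σ = (2, 1, 0): 19 + (-1) + 19 = 37
Optimal value attained by: σ = (2, 0, 1).
Answer: det⊕(T) = 39; verdict: NONSINGULAR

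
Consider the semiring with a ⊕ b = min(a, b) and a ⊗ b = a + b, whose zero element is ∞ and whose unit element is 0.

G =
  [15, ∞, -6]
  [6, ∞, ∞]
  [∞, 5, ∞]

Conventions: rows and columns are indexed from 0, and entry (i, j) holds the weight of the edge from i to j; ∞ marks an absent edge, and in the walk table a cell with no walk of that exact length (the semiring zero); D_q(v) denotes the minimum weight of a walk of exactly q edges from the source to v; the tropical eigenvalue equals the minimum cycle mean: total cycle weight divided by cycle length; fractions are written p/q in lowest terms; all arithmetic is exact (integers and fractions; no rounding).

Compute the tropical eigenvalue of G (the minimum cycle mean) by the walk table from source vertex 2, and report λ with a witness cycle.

q=0: [∞, ∞, 0]
q=1: [∞, 5, ∞]
q=2: [11, ∞, ∞]
q=3: [26, ∞, 5]
Optimal cycle mean attained by: cycle 0->2->1->0, total (-6) + 5 + 6, length 3.
Answer: λ = 5/3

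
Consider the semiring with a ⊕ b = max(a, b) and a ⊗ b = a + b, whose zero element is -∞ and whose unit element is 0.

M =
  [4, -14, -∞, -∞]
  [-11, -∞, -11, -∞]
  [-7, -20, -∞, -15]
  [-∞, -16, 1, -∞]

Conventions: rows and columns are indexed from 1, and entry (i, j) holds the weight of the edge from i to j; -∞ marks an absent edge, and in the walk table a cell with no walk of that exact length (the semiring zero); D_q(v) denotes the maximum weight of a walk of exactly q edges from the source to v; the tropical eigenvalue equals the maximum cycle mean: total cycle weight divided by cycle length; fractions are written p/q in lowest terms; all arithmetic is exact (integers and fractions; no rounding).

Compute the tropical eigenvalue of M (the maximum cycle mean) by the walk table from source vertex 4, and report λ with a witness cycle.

q=0: [-∞, -∞, -∞, 0]
q=1: [-∞, -16, 1, -∞]
q=2: [-6, -19, -27, -14]
q=3: [-2, -20, -13, -42]
q=4: [2, -16, -31, -28]
Optimal cycle mean attained by: cycle 1->1, total 4, length 1.
Answer: λ = 4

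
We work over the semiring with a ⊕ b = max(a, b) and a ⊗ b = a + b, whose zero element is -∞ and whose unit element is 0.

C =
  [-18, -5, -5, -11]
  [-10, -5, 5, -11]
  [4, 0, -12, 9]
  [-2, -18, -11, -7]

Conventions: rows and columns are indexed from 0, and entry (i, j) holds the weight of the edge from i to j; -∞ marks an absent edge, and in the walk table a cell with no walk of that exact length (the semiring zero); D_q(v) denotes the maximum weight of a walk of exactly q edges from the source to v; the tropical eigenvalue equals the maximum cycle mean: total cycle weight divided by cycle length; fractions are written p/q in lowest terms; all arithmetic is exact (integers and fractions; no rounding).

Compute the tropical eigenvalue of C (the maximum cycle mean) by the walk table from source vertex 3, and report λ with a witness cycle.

q=0: [-∞, -∞, -∞, 0]
q=1: [-2, -18, -11, -7]
q=2: [-7, -7, -7, -2]
q=3: [-3, -7, -2, 2]
q=4: [2, -2, -2, 7]
Optimal cycle mean attained by: cycle 1->2->1, total 5 + 0, length 2.
Answer: λ = 5/2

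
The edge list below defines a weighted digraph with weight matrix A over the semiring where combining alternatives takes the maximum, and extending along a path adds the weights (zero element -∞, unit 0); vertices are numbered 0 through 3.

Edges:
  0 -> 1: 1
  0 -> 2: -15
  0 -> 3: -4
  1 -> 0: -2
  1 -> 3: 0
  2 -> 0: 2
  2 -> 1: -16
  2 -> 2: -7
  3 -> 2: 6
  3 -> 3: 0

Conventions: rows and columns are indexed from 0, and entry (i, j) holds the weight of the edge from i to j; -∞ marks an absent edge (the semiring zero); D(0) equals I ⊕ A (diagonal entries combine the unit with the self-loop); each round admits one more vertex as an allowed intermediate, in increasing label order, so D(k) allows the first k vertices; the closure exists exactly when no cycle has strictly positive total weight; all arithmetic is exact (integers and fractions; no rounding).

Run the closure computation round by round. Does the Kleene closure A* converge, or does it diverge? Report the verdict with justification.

D(0):
  [0, 1, -15, -4]
  [-2, 0, -∞, 0]
  [2, -16, 0, -∞]
  [-∞, -∞, 6, 0]
D(1):
  [0, 1, -15, -4]
  [-2, 0, -17, 0]
  [2, 3, 0, -2]
  [-∞, -∞, 6, 0]
D(2):
  [0, 1, -15, 1]
  [-2, 0, -17, 0]
  [2, 3, 0, 3]
  [-∞, -∞, 6, 0]
Detection: at round 3, diagonal entry (3, 3) turns strictly positive.
Key observation: the cycle 3->2->0->1->3 has total weight 6 + 2 + 1 + 0, which is strictly positive.
Answer: DIVERGES — positive cycle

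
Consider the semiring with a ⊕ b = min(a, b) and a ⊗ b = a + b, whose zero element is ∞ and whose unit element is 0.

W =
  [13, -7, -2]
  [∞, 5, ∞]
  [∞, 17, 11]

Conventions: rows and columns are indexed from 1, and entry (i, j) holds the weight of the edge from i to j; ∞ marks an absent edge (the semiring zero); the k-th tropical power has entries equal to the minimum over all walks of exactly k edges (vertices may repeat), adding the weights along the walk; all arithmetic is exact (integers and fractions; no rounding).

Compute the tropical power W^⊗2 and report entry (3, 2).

W^⊗2:
  [26, -2, 9]
  [∞, 10, ∞]
  [∞, 22, 22]
Key observation: the optimum is the walk 3->2->2, with weight 17 + 5 = 22.
Optimal value attained by: walk 3->2->2.
Answer: (W^⊗2)[3][2] = 22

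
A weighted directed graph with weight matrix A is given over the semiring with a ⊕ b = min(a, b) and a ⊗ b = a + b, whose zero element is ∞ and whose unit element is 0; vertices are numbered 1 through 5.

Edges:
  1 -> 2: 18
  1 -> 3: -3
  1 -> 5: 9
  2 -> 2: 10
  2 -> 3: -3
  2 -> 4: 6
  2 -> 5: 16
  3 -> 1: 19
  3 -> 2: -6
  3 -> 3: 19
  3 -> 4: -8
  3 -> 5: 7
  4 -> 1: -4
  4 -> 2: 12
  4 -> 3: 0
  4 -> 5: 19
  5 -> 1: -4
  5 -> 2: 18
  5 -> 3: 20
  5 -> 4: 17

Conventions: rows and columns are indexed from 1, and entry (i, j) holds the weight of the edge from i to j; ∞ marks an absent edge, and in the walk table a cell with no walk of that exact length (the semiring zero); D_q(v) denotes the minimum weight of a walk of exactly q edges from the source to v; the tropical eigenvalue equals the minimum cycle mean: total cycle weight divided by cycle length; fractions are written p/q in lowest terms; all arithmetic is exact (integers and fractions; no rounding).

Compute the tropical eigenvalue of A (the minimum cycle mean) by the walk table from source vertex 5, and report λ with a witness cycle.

q=0: [∞, ∞, ∞, ∞, 0]
q=1: [-4, 18, 20, 17, ∞]
q=2: [13, 14, -7, 12, 5]
q=3: [1, -13, 10, -15, 0]
q=4: [-19, -3, -16, -7, 3]
q=5: [-11, -22, -22, -24, -10]
Optimal cycle mean attained by: cycle 1->3->4->1, total (-3) + (-8) + (-4), length 3.
Answer: λ = -5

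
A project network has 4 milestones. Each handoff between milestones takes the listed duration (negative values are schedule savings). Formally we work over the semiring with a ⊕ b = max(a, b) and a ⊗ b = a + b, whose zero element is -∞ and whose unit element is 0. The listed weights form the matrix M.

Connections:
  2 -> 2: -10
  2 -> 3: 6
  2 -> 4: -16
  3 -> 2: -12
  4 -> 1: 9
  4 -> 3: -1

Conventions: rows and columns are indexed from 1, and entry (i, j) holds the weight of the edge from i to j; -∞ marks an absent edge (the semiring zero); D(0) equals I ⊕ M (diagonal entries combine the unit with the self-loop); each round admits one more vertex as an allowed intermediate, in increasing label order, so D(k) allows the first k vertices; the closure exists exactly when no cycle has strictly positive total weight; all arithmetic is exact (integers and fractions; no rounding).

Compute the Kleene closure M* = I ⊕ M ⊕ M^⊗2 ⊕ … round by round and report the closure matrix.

D(0):
  [0, -∞, -∞, -∞]
  [-∞, 0, 6, -16]
  [-∞, -12, 0, -∞]
  [9, -∞, -1, 0]
D(1):
  [0, -∞, -∞, -∞]
  [-∞, 0, 6, -16]
  [-∞, -12, 0, -∞]
  [9, -∞, -1, 0]
D(2):
  [0, -∞, -∞, -∞]
  [-∞, 0, 6, -16]
  [-∞, -12, 0, -28]
  [9, -∞, -1, 0]
D(3):
  [0, -∞, -∞, -∞]
  [-∞, 0, 6, -16]
  [-∞, -12, 0, -28]
  [9, -13, -1, 0]
D(4):
  [0, -∞, -∞, -∞]
  [-7, 0, 6, -16]
  [-19, -12, 0, -28]
  [9, -13, -1, 0]
Answer: M* = [[0, -∞, -∞, -∞], [-7, 0, 6, -16], [-19, -12, 0, -28], [9, -13, -1, 0]]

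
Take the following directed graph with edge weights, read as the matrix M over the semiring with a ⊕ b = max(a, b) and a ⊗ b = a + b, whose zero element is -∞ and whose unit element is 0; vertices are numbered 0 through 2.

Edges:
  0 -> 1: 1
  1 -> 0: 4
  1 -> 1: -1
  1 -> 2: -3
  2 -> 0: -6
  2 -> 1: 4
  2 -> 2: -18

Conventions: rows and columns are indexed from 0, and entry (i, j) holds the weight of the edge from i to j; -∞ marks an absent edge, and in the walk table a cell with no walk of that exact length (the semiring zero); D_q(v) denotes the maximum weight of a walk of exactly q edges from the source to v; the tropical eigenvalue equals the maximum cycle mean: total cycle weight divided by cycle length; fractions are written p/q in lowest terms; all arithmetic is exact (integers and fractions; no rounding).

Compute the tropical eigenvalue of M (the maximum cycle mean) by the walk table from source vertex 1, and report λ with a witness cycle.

q=0: [-∞, 0, -∞]
q=1: [4, -1, -3]
q=2: [3, 5, -4]
q=3: [9, 4, 2]
Optimal cycle mean attained by: cycle 0->1->0, total 1 + 4, length 2.
Answer: λ = 5/2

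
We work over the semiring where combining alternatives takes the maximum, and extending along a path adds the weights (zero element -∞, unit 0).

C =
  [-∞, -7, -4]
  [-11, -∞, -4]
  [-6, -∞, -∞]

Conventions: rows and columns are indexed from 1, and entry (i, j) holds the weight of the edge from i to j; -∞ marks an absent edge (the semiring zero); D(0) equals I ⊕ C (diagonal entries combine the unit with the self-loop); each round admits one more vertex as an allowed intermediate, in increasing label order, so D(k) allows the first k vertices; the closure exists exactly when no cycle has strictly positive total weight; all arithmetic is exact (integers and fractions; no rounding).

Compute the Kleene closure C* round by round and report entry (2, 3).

D(0):
  [0, -7, -4]
  [-11, 0, -4]
  [-6, -∞, 0]
D(1):
  [0, -7, -4]
  [-11, 0, -4]
  [-6, -13, 0]
D(2):
  [0, -7, -4]
  [-11, 0, -4]
  [-6, -13, 0]
D(3):
  [0, -7, -4]
  [-10, 0, -4]
  [-6, -13, 0]
Answer: C*[2][3] = -4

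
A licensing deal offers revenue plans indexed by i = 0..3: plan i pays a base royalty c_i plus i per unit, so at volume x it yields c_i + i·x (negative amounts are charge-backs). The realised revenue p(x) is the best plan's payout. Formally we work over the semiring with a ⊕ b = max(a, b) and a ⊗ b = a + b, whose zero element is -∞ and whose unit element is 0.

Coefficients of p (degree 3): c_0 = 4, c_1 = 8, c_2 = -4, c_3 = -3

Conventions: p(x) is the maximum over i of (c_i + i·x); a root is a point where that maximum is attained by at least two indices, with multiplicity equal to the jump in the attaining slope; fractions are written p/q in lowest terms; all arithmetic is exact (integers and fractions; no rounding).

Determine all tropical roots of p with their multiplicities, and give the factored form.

hull edge (i=0, c=4) to (i=1, c=8): slope 4, span 1
hull edge (i=1, c=8) to (i=3, c=-3): slope -11/2, span 2
Factored form: p(x) = -3 ⊗ (x ⊕ (-4)) ⊗ (x ⊕ 11/2) ⊗ (x ⊕ 11/2)
Answer: roots = -4 (mult 1), 11/2 (mult 2)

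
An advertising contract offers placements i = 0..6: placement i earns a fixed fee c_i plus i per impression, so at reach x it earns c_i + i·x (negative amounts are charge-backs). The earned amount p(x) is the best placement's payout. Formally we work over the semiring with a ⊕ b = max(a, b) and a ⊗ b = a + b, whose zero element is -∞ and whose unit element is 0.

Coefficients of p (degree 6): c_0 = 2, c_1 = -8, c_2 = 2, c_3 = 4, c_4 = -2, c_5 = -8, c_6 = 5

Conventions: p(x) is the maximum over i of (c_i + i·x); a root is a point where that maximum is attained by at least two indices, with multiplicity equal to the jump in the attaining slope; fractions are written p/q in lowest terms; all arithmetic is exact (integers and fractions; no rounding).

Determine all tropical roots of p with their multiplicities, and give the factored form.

hull edge (i=0, c=2) to (i=3, c=4): slope 2/3, span 3
hull edge (i=3, c=4) to (i=6, c=5): slope 1/3, span 3
Factored form: p(x) = 5 ⊗ (x ⊕ (-2/3)) ⊗ (x ⊕ (-2/3)) ⊗ (x ⊕ (-2/3)) ⊗ (x ⊕ (-1/3)) ⊗ (x ⊕ (-1/3)) ⊗ (x ⊕ (-1/3))
Answer: roots = -2/3 (mult 3), -1/3 (mult 3)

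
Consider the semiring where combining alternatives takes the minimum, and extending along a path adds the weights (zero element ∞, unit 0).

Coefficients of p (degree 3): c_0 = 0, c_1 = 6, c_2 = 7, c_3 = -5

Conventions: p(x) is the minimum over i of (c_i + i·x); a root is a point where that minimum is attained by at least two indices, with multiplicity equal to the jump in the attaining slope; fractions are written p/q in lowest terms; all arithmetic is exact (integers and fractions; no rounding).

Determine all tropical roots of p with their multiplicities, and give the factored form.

hull edge (i=0, c=0) to (i=3, c=-5): slope -5/3, span 3
Factored form: p(x) = -5 ⊗ (x ⊕ 5/3) ⊗ (x ⊕ 5/3) ⊗ (x ⊕ 5/3)
Answer: roots = 5/3 (mult 3)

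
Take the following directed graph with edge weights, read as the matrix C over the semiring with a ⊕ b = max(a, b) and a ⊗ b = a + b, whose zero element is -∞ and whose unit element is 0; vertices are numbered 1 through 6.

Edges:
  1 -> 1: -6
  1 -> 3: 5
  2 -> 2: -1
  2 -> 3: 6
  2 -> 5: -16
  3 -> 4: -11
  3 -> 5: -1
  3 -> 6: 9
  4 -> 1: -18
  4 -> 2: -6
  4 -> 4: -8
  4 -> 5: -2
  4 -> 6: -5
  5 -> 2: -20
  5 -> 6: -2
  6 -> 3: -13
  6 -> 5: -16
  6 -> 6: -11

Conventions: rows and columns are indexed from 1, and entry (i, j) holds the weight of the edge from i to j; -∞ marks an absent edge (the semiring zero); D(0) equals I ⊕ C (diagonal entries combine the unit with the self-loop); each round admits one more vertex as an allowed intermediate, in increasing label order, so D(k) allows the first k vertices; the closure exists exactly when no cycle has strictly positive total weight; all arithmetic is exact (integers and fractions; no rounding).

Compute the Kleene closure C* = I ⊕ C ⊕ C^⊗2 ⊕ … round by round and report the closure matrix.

D(0):
  [0, -∞, 5, -∞, -∞, -∞]
  [-∞, 0, 6, -∞, -16, -∞]
  [-∞, -∞, 0, -11, -1, 9]
  [-18, -6, -∞, 0, -2, -5]
  [-∞, -20, -∞, -∞, 0, -2]
  [-∞, -∞, -13, -∞, -16, 0]
D(1):
  [0, -∞, 5, -∞, -∞, -∞]
  [-∞, 0, 6, -∞, -16, -∞]
  [-∞, -∞, 0, -11, -1, 9]
  [-18, -6, -13, 0, -2, -5]
  [-∞, -20, -∞, -∞, 0, -2]
  [-∞, -∞, -13, -∞, -16, 0]
D(2):
  [0, -∞, 5, -∞, -∞, -∞]
  [-∞, 0, 6, -∞, -16, -∞]
  [-∞, -∞, 0, -11, -1, 9]
  [-18, -6, 0, 0, -2, -5]
  [-∞, -20, -14, -∞, 0, -2]
  [-∞, -∞, -13, -∞, -16, 0]
D(3):
  [0, -∞, 5, -6, 4, 14]
  [-∞, 0, 6, -5, 5, 15]
  [-∞, -∞, 0, -11, -1, 9]
  [-18, -6, 0, 0, -1, 9]
  [-∞, -20, -14, -25, 0, -2]
  [-∞, -∞, -13, -24, -14, 0]
D(4):
  [0, -12, 5, -6, 4, 14]
  [-23, 0, 6, -5, 5, 15]
  [-29, -17, 0, -11, -1, 9]
  [-18, -6, 0, 0, -1, 9]
  [-43, -20, -14, -25, 0, -2]
  [-42, -30, -13, -24, -14, 0]
D(5):
  [0, -12, 5, -6, 4, 14]
  [-23, 0, 6, -5, 5, 15]
  [-29, -17, 0, -11, -1, 9]
  [-18, -6, 0, 0, -1, 9]
  [-43, -20, -14, -25, 0, -2]
  [-42, -30, -13, -24, -14, 0]
D(6):
  [0, -12, 5, -6, 4, 14]
  [-23, 0, 6, -5, 5, 15]
  [-29, -17, 0, -11, -1, 9]
  [-18, -6, 0, 0, -1, 9]
  [-43, -20, -14, -25, 0, -2]
  [-42, -30, -13, -24, -14, 0]
Answer: C* = [[0, -12, 5, -6, 4, 14], [-23, 0, 6, -5, 5, 15], [-29, -17, 0, -11, -1, 9], [-18, -6, 0, 0, -1, 9], [-43, -20, -14, -25, 0, -2], [-42, -30, -13, -24, -14, 0]]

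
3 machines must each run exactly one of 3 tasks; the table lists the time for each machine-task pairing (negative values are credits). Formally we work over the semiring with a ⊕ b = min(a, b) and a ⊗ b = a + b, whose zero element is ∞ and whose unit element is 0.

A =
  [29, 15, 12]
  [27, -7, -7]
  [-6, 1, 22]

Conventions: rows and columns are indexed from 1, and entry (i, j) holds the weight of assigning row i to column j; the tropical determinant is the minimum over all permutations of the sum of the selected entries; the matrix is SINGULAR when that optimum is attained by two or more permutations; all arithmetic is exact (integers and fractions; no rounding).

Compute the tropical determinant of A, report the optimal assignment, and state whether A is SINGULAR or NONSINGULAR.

σ = (1, 2, 3): 29 + (-7) + 22 = 44
σ = (1, 3, 2): 29 + (-7) + 1 = 23
σ = (2, 1, 3): 15 + 27 + 22 = 64
σ = (2, 3, 1): 15 + (-7) + (-6) = 2
σ = (3, 1, 2): 12 + 27 + 1 = 40
σ = (3, 2, 1): 12 + (-7) + (-6) = -1
Optimal value attained by: σ = (3, 2, 1).
Answer: det⊕(A) = -1; verdict: NONSINGULAR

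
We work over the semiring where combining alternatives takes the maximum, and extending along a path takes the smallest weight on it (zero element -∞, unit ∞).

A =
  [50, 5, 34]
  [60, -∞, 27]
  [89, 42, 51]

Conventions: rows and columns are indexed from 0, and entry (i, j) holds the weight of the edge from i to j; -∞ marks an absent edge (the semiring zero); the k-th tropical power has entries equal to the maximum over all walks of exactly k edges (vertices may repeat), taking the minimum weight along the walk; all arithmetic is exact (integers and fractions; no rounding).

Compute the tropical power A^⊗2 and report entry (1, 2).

A^⊗2:
  [50, 34, 34]
  [50, 27, 34]
  [51, 42, 51]
Key observation: the optimum is the walk 1->0->2, with weight 60 min 34 = 34.
Optimal value attained by: walk 1->0->2.
Answer: (A^⊗2)[1][2] = 34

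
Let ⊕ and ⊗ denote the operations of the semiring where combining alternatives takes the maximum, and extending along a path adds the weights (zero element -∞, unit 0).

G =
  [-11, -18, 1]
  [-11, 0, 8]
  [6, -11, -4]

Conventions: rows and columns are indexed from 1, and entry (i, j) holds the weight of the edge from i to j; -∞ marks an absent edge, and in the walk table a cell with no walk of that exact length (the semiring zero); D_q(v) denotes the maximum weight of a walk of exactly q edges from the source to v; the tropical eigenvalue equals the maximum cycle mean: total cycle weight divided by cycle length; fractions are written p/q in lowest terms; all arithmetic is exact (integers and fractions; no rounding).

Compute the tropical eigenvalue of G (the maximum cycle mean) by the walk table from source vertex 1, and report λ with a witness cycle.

q=0: [0, -∞, -∞]
q=1: [-11, -18, 1]
q=2: [7, -10, -3]
q=3: [3, -10, 8]
Optimal cycle mean attained by: cycle 1->3->1, total 1 + 6, length 2.
Answer: λ = 7/2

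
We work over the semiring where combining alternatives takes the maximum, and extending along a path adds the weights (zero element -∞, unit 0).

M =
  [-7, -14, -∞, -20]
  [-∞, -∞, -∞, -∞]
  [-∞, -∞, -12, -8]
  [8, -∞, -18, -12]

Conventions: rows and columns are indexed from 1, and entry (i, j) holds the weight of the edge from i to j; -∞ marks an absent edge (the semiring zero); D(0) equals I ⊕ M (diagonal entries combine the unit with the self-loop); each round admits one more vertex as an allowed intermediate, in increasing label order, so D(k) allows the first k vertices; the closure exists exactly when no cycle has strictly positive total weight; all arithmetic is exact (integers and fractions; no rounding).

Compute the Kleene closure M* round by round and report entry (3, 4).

D(0):
  [0, -14, -∞, -20]
  [-∞, 0, -∞, -∞]
  [-∞, -∞, 0, -8]
  [8, -∞, -18, 0]
D(1):
  [0, -14, -∞, -20]
  [-∞, 0, -∞, -∞]
  [-∞, -∞, 0, -8]
  [8, -6, -18, 0]
D(2):
  [0, -14, -∞, -20]
  [-∞, 0, -∞, -∞]
  [-∞, -∞, 0, -8]
  [8, -6, -18, 0]
D(3):
  [0, -14, -∞, -20]
  [-∞, 0, -∞, -∞]
  [-∞, -∞, 0, -8]
  [8, -6, -18, 0]
D(4):
  [0, -14, -38, -20]
  [-∞, 0, -∞, -∞]
  [0, -14, 0, -8]
  [8, -6, -18, 0]
Answer: M*[3][4] = -8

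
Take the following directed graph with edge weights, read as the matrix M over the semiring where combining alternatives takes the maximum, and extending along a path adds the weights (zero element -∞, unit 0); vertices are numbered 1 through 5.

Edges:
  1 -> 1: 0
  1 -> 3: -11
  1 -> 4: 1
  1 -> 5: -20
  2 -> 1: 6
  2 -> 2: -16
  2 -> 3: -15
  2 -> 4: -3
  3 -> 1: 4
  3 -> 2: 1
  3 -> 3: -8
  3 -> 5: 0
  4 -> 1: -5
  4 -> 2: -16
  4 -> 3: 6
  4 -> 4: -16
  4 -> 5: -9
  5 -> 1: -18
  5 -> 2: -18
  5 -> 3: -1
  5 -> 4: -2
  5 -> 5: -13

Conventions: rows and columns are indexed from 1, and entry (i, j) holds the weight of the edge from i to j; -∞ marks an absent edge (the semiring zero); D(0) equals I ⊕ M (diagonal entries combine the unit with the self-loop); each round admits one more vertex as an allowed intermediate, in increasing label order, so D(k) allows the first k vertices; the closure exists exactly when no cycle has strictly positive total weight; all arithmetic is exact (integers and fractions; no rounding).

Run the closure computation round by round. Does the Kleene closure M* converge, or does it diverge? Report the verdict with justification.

D(0):
  [0, -∞, -11, 1, -20]
  [6, 0, -15, -3, -∞]
  [4, 1, 0, -∞, 0]
  [-5, -16, 6, 0, -9]
  [-18, -18, -1, -2, 0]
D(1):
  [0, -∞, -11, 1, -20]
  [6, 0, -5, 7, -14]
  [4, 1, 0, 5, 0]
  [-5, -16, 6, 0, -9]
  [-18, -18, -1, -2, 0]
D(2):
  [0, -∞, -11, 1, -20]
  [6, 0, -5, 7, -14]
  [7, 1, 0, 8, 0]
  [-5, -16, 6, 0, -9]
  [-12, -18, -1, -2, 0]
Detection: at round 3, diagonal entry (4, 4) turns strictly positive.
Key observation: the cycle 4->3->1->4 has total weight 6 + 4 + 1, which is strictly positive.
Answer: DIVERGES — positive cycle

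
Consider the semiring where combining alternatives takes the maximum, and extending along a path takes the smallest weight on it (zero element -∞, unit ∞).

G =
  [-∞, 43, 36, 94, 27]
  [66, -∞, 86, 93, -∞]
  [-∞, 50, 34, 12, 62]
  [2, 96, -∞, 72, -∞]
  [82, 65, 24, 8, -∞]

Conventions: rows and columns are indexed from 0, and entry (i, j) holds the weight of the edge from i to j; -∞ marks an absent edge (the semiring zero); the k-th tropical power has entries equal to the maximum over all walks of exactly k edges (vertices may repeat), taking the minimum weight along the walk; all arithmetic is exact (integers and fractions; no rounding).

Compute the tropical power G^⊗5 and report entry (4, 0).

G^⊗2:
  [43, 94, 43, 72, 36]
  [2, 93, 36, 72, 62]
  [62, 62, 50, 50, 34]
  [66, 72, 86, 93, 2]
  [65, 43, 65, 82, 27]
G^⊗3:
  [66, 72, 86, 93, 43]
  [66, 72, 86, 93, 36]
  [62, 50, 62, 62, 50]
  [66, 93, 72, 72, 62]
  [43, 82, 43, 72, 62]
G^⊗4:
  [66, 93, 72, 72, 62]
  [66, 93, 72, 72, 62]
  [50, 62, 50, 62, 62]
  [66, 72, 86, 93, 62]
  [66, 72, 82, 82, 43]
G^⊗5:
  [66, 72, 86, 93, 62]
  [66, 72, 86, 93, 62]
  [62, 62, 62, 62, 50]
  [66, 93, 72, 72, 62]
  [66, 82, 72, 72, 62]
Key observation: the optimum is the walk 4->0->3->3->1->0, with weight 82 min 94 min 72 min 96 min 66 = 66.
Optimal value attained by: walk 4->0->3->3->1->0.
Answer: (G^⊗5)[4][0] = 66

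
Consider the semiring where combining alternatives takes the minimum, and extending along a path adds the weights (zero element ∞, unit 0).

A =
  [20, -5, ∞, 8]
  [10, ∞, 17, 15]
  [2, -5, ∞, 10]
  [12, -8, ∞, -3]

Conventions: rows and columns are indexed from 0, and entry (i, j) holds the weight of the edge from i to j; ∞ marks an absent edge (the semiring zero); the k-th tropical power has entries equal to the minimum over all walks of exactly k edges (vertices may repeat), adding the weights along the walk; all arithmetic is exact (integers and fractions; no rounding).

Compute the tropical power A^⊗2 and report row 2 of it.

A^⊗2:
  [5, 0, 12, 5]
  [19, 5, ∞, 12]
  [5, -3, 12, 7]
  [2, -11, 9, -6]
Answer: row 2 of A^⊗2 = [5, -3, 12, 7]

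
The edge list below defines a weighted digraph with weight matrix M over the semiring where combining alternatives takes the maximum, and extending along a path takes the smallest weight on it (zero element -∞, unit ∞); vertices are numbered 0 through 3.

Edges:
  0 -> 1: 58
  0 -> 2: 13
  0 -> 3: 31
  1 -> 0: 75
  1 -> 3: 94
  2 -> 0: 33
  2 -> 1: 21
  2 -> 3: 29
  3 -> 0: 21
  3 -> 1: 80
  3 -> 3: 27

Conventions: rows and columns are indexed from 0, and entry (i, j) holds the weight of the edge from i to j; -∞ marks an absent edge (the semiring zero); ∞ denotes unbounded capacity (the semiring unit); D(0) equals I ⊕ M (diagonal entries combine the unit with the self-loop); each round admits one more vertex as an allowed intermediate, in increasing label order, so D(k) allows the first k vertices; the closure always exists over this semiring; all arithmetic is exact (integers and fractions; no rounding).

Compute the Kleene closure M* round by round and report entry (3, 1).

D(0):
  [∞, 58, 13, 31]
  [75, ∞, -∞, 94]
  [33, 21, ∞, 29]
  [21, 80, -∞, ∞]
D(1):
  [∞, 58, 13, 31]
  [75, ∞, 13, 94]
  [33, 33, ∞, 31]
  [21, 80, 13, ∞]
D(2):
  [∞, 58, 13, 58]
  [75, ∞, 13, 94]
  [33, 33, ∞, 33]
  [75, 80, 13, ∞]
D(3):
  [∞, 58, 13, 58]
  [75, ∞, 13, 94]
  [33, 33, ∞, 33]
  [75, 80, 13, ∞]
D(4):
  [∞, 58, 13, 58]
  [75, ∞, 13, 94]
  [33, 33, ∞, 33]
  [75, 80, 13, ∞]
Answer: M*[3][1] = 80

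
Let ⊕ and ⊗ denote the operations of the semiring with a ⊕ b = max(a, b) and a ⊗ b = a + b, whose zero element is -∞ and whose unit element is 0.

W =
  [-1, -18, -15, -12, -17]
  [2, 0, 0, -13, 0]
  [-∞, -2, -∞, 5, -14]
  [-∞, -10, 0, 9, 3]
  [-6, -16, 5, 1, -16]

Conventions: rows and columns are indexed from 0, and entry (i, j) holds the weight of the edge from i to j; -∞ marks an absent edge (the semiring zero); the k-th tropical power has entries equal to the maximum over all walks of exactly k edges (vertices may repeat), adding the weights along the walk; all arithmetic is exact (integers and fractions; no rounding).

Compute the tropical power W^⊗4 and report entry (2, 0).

W^⊗2:
  [-2, -17, -12, -3, -9]
  [2, 0, 5, 5, 0]
  [0, -2, 5, 14, 8]
  [-3, -1, 9, 18, 12]
  [-7, 3, 1, 10, 4]
W^⊗3:
  [-3, -13, -3, 6, 0]
  [2, 3, 5, 14, 8]
  [2, 4, 14, 23, 17]
  [6, 8, 18, 27, 21]
  [5, 3, 10, 19, 13]
W^⊗4:
  [-4, -4, 6, 15, 9]
  [5, 4, 14, 23, 17]
  [11, 13, 23, 32, 26]
  [15, 17, 27, 36, 30]
  [7, 9, 19, 28, 22]
Key observation: the optimum is the walk 2->3->3->4->0, with weight 5 + 9 + 3 + (-6) = 11.
Optimal value attained by: walk 2->3->3->4->0.
Answer: (W^⊗4)[2][0] = 11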